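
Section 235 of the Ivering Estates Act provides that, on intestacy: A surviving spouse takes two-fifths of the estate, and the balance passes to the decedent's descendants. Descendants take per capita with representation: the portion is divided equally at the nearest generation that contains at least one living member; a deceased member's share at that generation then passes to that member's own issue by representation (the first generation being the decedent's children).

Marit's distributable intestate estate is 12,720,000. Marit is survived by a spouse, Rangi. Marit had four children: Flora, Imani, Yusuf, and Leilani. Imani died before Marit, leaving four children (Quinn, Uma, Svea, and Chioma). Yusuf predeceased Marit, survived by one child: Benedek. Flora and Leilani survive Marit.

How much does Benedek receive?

Benedek receives 1,908,000.

Rangi takes two-fifths of 12,720,000 = 5,088,000. The remaining 7,632,000 passes to the descendants.
The descendants' portion (7,632,000) is divided into 4 shares of 1,908,000: Flora and Leilani each take 1,908,000; Imani's 1,908,000 share passes to Imani's issue; Yusuf's 1,908,000 share passes to Yusuf's issue.
Imani's share (1,908,000) is divided into 4 shares of 477,000: Quinn, Uma, Svea, and Chioma each take 477,000.
Yusuf's share (1,908,000) passes entirely to Benedek.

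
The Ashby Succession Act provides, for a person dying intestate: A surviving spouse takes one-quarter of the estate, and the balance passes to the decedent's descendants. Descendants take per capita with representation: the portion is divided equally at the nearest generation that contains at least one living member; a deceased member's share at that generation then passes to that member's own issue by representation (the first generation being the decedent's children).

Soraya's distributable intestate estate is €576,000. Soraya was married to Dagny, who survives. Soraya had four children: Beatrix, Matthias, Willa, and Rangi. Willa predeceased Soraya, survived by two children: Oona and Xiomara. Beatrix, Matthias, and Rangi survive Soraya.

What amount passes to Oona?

Dagny takes one-quarter of €576,000 = €144,000. The remaining €432,000 passes to the descendants.
The descendants' portion (€432,000) is divided into 4 shares of €108,000: Beatrix, Matthias, and Rangi each take €108,000; Willa's €108,000 share passes to Willa's issue.
Willa's share (€108,000) is divided into 2 shares of €54,000: Oona and Xiomara each take €54,000.

Oona receives €54,000.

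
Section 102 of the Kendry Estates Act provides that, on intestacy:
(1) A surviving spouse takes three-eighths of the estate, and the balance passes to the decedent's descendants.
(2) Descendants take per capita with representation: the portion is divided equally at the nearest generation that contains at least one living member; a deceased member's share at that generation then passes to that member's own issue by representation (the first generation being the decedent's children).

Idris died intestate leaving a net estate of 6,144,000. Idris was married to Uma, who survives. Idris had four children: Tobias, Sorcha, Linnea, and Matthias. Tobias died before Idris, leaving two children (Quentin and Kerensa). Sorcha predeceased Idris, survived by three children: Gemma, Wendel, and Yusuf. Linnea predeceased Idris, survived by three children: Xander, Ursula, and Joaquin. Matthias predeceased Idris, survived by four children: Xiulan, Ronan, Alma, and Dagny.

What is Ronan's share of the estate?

Ronan receives 320,000.

Uma takes three-eighths of 6,144,000 = 2,304,000. The remaining 3,840,000 passes to the descendants.
No child survives, so the initial division is made at the grandchildren's generation.
The descendants' portion (3,840,000) is divided into 12 shares of 320,000: Quentin, Kerensa, Gemma, Wendel, Yusuf, Xander, Ursula, Joaquin, Xiulan, Ronan, Alma, and Dagny each take 320,000.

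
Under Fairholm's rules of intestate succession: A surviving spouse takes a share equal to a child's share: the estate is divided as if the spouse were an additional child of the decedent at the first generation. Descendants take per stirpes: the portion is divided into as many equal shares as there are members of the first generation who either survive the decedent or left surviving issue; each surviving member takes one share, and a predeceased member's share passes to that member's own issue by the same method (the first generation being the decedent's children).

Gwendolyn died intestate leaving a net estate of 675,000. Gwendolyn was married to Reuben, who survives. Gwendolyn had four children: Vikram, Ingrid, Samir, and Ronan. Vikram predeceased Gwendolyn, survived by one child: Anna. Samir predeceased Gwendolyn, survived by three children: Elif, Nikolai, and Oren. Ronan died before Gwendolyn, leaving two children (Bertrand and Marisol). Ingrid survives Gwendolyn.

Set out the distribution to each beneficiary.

Reuben: 135,000; Anna: 135,000; Ingrid: 135,000; Elif: 45,000; Nikolai: 45,000; Oren: 45,000; Bertrand: 67,500; Marisol: 67,500

The spouse counts as an additional share at the children's level, so there are 5 primary shares of 135,000. Reuben takes one such share (135,000).
The children's combined portion (540,000) is divided into 4 shares of 135,000: Ingrid takes 135,000; Vikram's 135,000 share passes to Vikram's issue; Samir's 135,000 share passes to Samir's issue; Ronan's 135,000 share passes to Ronan's issue.
Vikram's share (135,000) passes entirely to Anna.
Samir's share (135,000) is divided into 3 shares of 45,000: Elif, Nikolai, and Oren each take 45,000.
Ronan's share (135,000) is divided into 2 shares of 67,500: Bertrand and Marisol each take 67,500.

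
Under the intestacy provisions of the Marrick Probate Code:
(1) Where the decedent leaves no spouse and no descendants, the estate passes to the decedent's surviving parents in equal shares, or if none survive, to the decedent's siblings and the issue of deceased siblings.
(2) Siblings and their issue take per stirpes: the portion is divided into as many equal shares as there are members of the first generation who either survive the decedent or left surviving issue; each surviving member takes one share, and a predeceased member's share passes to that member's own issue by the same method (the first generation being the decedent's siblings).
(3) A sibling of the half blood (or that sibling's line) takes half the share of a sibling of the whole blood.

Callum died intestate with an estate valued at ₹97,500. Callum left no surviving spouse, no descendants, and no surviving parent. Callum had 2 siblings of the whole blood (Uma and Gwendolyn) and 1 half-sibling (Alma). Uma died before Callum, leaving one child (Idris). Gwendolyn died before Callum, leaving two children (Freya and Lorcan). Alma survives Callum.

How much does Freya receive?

Freya receives ₹19,500.

The entire ₹97,500 passes to the siblings and their issue.
Counting each half-blood sibling's line as half a unit, there are 5/2 units in ₹97,500, so one unit is ₹39,000. Whole-blood lines (Uma and Gwendolyn) take ₹39,000 each; half-blood lines (Alma) take ₹19,500 each.
Uma's share (₹39,000) passes entirely to Idris.
Gwendolyn's share (₹39,000) is divided into 2 shares of ₹19,500: Freya and Lorcan each take ₹19,500.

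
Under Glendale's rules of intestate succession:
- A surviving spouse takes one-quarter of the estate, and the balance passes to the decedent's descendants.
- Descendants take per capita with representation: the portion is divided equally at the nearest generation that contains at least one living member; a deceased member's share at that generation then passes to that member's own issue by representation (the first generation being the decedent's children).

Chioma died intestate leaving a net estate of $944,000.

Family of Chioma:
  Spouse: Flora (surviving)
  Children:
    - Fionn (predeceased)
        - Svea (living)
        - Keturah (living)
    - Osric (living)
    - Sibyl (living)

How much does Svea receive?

Flora takes one-quarter of $944,000 = $236,000. The remaining $708,000 passes to the descendants.
The descendants' portion ($708,000) is divided into 3 shares of $236,000: Osric and Sibyl each take $236,000; Fionn's $236,000 share passes to Fionn's issue.
Fionn's share ($236,000) is divided into 2 shares of $118,000: Svea and Keturah each take $118,000.

Svea receives $118,000.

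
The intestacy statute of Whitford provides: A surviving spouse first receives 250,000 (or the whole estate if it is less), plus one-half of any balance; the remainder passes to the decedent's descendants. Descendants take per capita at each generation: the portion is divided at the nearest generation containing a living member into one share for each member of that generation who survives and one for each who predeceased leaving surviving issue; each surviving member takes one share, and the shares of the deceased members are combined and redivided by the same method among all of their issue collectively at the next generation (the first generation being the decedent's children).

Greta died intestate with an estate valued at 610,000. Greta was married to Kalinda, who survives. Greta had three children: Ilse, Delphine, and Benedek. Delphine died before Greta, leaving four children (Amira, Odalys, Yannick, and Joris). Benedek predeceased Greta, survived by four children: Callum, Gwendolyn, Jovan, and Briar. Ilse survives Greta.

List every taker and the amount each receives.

Kalinda: 430,000; Ilse: 60,000; Amira: 15,000; Odalys: 15,000; Yannick: 15,000; Joris: 15,000; Callum: 15,000; Gwendolyn: 15,000; Jovan: 15,000; Briar: 15,000

Kalinda first takes 250,000, leaving a balance of 360,000. Kalinda then takes one-half of the balance (180,000), for a total of 430,000. The remaining 180,000 passes to the descendants.
The descendants' portion (180,000) is divided at the children's generation into 3 shares of 60,000. Ilse takes 60,000. The 2 shares of the deceased (Delphine and Benedek) are combined into a pool of 120,000.
That pool (120,000) is divided at the grandchildren's generation equally among Amira, Odalys, Yannick, Joris, Callum, Gwendolyn, Jovan, and Briar: 15,000 each.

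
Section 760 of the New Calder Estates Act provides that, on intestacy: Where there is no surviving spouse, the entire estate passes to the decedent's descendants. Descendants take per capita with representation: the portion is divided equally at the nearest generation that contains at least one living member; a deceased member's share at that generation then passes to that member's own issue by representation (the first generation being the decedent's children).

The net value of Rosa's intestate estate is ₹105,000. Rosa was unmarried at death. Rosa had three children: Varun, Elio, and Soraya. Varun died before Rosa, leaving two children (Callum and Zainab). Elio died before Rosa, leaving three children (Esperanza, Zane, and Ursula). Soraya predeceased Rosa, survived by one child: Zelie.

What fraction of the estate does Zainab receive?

Zainab receives 1/6 of the estate.

The entire ₹105,000 passes to the descendants.
No child survives, so the initial division is made at the grandchildren's generation.
That amount (₹105,000) is divided into 6 shares of ₹17,500: Callum, Zainab, Esperanza, Zane, Ursula, and Zelie each take ₹17,500.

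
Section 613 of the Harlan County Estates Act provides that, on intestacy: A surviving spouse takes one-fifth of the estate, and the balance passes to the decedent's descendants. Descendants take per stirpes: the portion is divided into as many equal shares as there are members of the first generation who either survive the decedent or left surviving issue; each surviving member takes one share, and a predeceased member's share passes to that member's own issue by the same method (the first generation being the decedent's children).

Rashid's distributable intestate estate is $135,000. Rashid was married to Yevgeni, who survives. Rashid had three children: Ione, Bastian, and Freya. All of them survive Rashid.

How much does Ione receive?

Yevgeni takes one-fifth of $135,000 = $27,000. The remaining $108,000 passes to the descendants.
The descendants' portion ($108,000) is divided into 3 shares of $36,000: Ione, Bastian, and Freya each take $36,000.

Ione receives $36,000.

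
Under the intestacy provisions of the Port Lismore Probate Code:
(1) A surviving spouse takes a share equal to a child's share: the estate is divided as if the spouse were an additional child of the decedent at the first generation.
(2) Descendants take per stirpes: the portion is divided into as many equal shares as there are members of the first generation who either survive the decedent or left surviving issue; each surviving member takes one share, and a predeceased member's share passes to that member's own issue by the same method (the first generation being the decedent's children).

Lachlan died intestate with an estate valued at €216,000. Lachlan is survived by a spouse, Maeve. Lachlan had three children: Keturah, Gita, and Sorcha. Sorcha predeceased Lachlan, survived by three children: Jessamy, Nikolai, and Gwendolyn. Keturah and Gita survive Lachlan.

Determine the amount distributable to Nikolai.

Nikolai receives €18,000.

The spouse counts as an additional share at the children's level, so there are 4 primary shares of €54,000. Maeve takes one such share (€54,000).
The children's combined portion (€162,000) is divided into 3 shares of €54,000: Keturah and Gita each take €54,000; Sorcha's €54,000 share passes to Sorcha's issue.
Sorcha's share (€54,000) is divided into 3 shares of €18,000: Jessamy, Nikolai, and Gwendolyn each take €18,000.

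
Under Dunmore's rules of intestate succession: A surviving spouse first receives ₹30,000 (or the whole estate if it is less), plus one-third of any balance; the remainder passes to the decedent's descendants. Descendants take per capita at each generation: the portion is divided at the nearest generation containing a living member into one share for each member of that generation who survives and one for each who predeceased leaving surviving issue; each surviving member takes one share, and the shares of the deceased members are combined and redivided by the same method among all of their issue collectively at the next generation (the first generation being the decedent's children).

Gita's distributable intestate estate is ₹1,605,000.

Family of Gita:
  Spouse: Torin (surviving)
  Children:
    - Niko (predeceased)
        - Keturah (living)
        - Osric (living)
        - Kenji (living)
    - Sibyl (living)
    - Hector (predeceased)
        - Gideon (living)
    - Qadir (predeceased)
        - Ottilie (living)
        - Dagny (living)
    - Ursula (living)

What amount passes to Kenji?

Kenji receives ₹105,000.

Torin first takes ₹30,000, leaving a balance of ₹1,575,000. Torin then takes one-third of the balance (₹525,000), for a total of ₹555,000. The remaining ₹1,050,000 passes to the descendants.
The descendants' portion (₹1,050,000) is divided at the children's generation into 5 shares of ₹210,000. Sibyl and Ursula each take ₹210,000. The 3 shares of the deceased (Niko, Hector, and Qadir) are combined into a pool of ₹630,000.
That pool (₹630,000) is divided at the grandchildren's generation equally among Keturah, Osric, Kenji, Gideon, Ottilie, and Dagny: ₹105,000 each.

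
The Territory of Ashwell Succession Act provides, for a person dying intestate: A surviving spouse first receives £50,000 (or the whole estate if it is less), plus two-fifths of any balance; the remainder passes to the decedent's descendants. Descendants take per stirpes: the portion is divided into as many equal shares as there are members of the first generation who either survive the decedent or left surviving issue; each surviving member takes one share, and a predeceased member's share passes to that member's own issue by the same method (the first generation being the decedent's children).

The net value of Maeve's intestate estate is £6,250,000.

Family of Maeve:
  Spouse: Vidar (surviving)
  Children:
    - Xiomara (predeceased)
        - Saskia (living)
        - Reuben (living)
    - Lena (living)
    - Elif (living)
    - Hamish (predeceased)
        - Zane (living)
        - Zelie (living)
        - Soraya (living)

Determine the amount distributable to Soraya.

Soraya receives £310,000.

Vidar first takes £50,000, leaving a balance of £6,200,000. Vidar then takes two-fifths of the balance (£2,480,000), for a total of £2,530,000. The remaining £3,720,000 passes to the descendants.
The descendants' portion (£3,720,000) is divided into 4 shares of £930,000: Lena and Elif each take £930,000; Xiomara's £930,000 share passes to Xiomara's issue; Hamish's £930,000 share passes to Hamish's issue.
Xiomara's share (£930,000) is divided into 2 shares of £465,000: Saskia and Reuben each take £465,000.
Hamish's share (£930,000) is divided into 3 shares of £310,000: Zane, Zelie, and Soraya each take £310,000.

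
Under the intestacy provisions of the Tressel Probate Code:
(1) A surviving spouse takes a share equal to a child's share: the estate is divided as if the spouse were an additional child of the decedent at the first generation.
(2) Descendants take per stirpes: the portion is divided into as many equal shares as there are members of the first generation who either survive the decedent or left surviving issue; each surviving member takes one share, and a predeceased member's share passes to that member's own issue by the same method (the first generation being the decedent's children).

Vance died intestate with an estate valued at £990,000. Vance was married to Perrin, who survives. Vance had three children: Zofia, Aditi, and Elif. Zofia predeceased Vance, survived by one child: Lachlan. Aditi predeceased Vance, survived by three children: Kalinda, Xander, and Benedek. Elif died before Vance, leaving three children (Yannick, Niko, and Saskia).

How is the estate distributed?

The spouse counts as an additional share at the children's level, so there are 4 primary shares of £247,500. Perrin takes one such share (£247,500).
The children's combined portion (£742,500) is divided into 3 shares of £247,500: Zofia's £247,500 share passes to Zofia's issue; Aditi's £247,500 share passes to Aditi's issue; Elif's £247,500 share passes to Elif's issue.
Zofia's share (£247,500) passes entirely to Lachlan.
Aditi's share (£247,500) is divided into 3 shares of £82,500: Kalinda, Xander, and Benedek each take £82,500.
Elif's share (£247,500) is divided into 3 shares of £82,500: Yannick, Niko, and Saskia each take £82,500.

Perrin: £247,500; Lachlan: £247,500; Kalinda: £82,500; Xander: £82,500; Benedek: £82,500; Yannick: £82,500; Niko: £82,500; Saskia: £82,500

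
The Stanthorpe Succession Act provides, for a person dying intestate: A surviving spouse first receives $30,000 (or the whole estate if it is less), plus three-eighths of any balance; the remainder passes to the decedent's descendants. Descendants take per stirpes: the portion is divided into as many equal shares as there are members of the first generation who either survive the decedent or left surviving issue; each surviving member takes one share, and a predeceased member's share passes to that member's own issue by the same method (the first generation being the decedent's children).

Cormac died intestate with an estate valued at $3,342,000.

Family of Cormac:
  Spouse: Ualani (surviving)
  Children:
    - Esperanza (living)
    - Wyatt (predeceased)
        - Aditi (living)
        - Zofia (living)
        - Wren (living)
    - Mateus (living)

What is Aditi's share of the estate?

Ualani first takes $30,000, leaving a balance of $3,312,000. Ualani then takes three-eighths of the balance ($1,242,000), for a total of $1,272,000. The remaining $2,070,000 passes to the descendants.
The descendants' portion ($2,070,000) is divided into 3 shares of $690,000: Esperanza and Mateus each take $690,000; Wyatt's $690,000 share passes to Wyatt's issue.
Wyatt's share ($690,000) is divided into 3 shares of $230,000: Aditi, Zofia, and Wren each take $230,000.

Aditi receives $230,000.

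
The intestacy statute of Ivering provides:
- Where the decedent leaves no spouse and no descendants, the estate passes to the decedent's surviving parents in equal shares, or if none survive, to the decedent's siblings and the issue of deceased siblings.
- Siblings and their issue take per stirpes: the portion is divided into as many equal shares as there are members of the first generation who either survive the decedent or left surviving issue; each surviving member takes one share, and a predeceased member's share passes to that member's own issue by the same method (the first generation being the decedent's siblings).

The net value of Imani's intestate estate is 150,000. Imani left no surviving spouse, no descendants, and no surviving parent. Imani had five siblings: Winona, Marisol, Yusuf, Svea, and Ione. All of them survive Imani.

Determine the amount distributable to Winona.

Winona receives 30,000.

The entire 150,000 passes to the siblings and their issue.
That amount (150,000) is divided into 5 shares of 30,000: Winona, Marisol, Yusuf, Svea, and Ione each take 30,000.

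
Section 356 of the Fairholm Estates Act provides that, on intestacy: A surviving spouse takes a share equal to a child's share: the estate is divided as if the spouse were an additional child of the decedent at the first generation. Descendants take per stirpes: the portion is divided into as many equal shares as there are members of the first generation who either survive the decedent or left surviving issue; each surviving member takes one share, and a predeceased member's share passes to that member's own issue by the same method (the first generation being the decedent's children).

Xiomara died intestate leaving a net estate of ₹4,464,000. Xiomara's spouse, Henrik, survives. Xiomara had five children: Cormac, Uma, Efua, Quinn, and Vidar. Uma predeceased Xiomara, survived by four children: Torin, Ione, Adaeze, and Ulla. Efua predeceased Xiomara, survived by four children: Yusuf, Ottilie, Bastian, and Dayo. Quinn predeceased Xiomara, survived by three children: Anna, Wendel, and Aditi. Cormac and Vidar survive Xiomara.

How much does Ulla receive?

The spouse counts as an additional share at the children's level, so there are 6 primary shares of ₹744,000. Henrik takes one such share (₹744,000).
The children's combined portion (₹3,720,000) is divided into 5 shares of ₹744,000: Cormac and Vidar each take ₹744,000; Uma's ₹744,000 share passes to Uma's issue; Efua's ₹744,000 share passes to Efua's issue; Quinn's ₹744,000 share passes to Quinn's issue.
Uma's share (₹744,000) is divided into 4 shares of ₹186,000: Torin, Ione, Adaeze, and Ulla each take ₹186,000.
Efua's share (₹744,000) is divided into 4 shares of ₹186,000: Yusuf, Ottilie, Bastian, and Dayo each take ₹186,000.
Quinn's share (₹744,000) is divided into 3 shares of ₹248,000: Anna, Wendel, and Aditi each take ₹248,000.

Ulla receives ₹186,000.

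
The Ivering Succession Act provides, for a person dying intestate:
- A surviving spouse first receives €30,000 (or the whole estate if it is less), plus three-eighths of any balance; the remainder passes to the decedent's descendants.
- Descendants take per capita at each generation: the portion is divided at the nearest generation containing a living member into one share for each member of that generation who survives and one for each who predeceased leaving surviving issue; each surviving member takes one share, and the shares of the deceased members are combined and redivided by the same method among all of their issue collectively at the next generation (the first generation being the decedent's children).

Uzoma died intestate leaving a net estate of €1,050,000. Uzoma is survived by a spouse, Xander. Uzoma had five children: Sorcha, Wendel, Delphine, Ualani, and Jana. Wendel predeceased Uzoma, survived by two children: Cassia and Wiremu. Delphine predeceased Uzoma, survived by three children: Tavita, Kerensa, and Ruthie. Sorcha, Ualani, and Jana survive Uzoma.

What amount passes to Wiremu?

Wiremu receives €51,000.

Xander first takes €30,000, leaving a balance of €1,020,000. Xander then takes three-eighths of the balance (€382,500), for a total of €412,500. The remaining €637,500 passes to the descendants.
The descendants' portion (€637,500) is divided at the children's generation into 5 shares of €127,500. Sorcha, Ualani, and Jana each take €127,500. The 2 shares of the deceased (Wendel and Delphine) are combined into a pool of €255,000.
That pool (€255,000) is divided at the grandchildren's generation equally among Cassia, Wiremu, Tavita, Kerensa, and Ruthie: €51,000 each.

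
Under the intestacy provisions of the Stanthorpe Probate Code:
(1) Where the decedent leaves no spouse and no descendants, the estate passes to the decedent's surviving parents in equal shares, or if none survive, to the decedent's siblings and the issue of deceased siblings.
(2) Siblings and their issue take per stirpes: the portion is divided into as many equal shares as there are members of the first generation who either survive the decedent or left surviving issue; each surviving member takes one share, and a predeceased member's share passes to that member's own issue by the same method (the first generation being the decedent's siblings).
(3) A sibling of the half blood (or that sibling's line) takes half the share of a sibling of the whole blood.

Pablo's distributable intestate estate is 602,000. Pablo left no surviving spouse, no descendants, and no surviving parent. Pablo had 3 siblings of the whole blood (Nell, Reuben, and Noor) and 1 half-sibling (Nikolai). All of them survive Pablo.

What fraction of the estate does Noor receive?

The entire 602,000 passes to the siblings and their issue.
Counting each half-blood sibling's line as half a unit, there are 7/2 units in 602,000, so one unit is 172,000. Whole-blood lines (Nell, Reuben, and Noor) take 172,000 each; half-blood lines (Nikolai) take 86,000 each.

Noor receives 2/7 of the estate.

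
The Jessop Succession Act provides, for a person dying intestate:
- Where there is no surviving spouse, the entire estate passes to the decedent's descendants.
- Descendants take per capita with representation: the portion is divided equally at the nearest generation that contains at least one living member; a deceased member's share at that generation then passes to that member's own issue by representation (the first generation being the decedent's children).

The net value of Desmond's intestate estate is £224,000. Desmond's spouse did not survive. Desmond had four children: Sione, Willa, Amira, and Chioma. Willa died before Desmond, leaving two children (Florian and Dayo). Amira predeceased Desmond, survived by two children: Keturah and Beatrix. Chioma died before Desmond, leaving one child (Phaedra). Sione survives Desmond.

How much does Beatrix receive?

Beatrix receives £28,000.

The entire £224,000 passes to the descendants.
That amount (£224,000) is divided into 4 shares of £56,000: Sione takes £56,000; Willa's £56,000 share passes to Willa's issue; Amira's £56,000 share passes to Amira's issue; Chioma's £56,000 share passes to Chioma's issue.
Willa's share (£56,000) is divided into 2 shares of £28,000: Florian and Dayo each take £28,000.
Amira's share (£56,000) is divided into 2 shares of £28,000: Keturah and Beatrix each take £28,000.
Chioma's share (£56,000) passes entirely to Phaedra.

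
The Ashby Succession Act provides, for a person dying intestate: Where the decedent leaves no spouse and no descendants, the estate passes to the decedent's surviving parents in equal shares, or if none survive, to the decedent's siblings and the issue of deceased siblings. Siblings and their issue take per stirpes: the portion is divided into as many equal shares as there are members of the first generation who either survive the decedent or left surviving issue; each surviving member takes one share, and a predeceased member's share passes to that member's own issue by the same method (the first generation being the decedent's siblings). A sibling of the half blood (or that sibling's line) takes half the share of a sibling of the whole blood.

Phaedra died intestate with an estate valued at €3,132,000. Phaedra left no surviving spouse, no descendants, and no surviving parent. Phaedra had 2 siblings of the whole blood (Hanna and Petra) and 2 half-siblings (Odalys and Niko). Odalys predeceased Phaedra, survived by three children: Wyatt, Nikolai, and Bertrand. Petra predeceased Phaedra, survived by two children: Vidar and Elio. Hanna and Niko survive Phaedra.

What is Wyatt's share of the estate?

Wyatt receives €174,000.

The entire €3,132,000 passes to the siblings and their issue.
Counting each half-blood sibling's line as half a unit, there are 3 units in €3,132,000, so one unit is €1,044,000. Whole-blood lines (Hanna and Petra) take €1,044,000 each; half-blood lines (Odalys and Niko) take €522,000 each.
Odalys's share (€522,000) is divided into 3 shares of €174,000: Wyatt, Nikolai, and Bertrand each take €174,000.
Petra's share (€1,044,000) is divided into 2 shares of €522,000: Vidar and Elio each take €522,000.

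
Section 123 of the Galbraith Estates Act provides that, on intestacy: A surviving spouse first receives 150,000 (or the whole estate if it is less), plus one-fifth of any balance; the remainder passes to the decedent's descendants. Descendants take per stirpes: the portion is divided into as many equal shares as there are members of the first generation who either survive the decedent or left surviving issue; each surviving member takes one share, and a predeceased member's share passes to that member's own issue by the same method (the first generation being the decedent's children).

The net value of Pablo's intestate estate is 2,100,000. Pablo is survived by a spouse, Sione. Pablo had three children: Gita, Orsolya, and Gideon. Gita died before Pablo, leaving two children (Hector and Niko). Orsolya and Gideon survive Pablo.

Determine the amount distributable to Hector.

Sione first takes 150,000, leaving a balance of 1,950,000. Sione then takes one-fifth of the balance (390,000), for a total of 540,000. The remaining 1,560,000 passes to the descendants.
The descendants' portion (1,560,000) is divided into 3 shares of 520,000: Orsolya and Gideon each take 520,000; Gita's 520,000 share passes to Gita's issue.
Gita's share (520,000) is divided into 2 shares of 260,000: Hector and Niko each take 260,000.

Hector receives 260,000.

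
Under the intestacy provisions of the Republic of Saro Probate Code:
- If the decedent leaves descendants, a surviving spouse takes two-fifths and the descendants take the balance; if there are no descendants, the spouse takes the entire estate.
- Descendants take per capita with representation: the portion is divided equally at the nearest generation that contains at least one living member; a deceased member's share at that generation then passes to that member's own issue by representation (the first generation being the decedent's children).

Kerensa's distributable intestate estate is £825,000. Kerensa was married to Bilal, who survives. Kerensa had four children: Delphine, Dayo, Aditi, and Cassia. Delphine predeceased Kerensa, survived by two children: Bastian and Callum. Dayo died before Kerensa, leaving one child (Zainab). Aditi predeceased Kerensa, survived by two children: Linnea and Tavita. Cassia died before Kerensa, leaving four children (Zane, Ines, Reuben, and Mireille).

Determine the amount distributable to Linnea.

Bilal takes two-fifths of £825,000 = £330,000. The remaining £495,000 passes to the descendants.
No child survives, so the initial division is made at the grandchildren's generation.
The descendants' portion (£495,000) is divided into 9 shares of £55,000: Bastian, Callum, Zainab, Linnea, Tavita, Zane, Ines, Reuben, and Mireille each take £55,000.

Linnea receives £55,000.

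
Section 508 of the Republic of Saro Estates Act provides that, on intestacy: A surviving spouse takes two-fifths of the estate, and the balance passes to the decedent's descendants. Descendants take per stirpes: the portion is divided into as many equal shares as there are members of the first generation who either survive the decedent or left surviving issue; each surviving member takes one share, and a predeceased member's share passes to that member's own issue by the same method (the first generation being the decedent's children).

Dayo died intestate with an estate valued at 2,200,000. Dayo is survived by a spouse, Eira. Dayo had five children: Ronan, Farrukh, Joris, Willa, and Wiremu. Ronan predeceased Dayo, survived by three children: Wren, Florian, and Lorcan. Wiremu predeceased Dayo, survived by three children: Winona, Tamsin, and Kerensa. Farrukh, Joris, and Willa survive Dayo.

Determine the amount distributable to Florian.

Florian receives 88,000.

Eira takes two-fifths of 2,200,000 = 880,000. The remaining 1,320,000 passes to the descendants.
The descendants' portion (1,320,000) is divided into 5 shares of 264,000: Farrukh, Joris, and Willa each take 264,000; Ronan's 264,000 share passes to Ronan's issue; Wiremu's 264,000 share passes to Wiremu's issue.
Ronan's share (264,000) is divided into 3 shares of 88,000: Wren, Florian, and Lorcan each take 88,000.
Wiremu's share (264,000) is divided into 3 shares of 88,000: Winona, Tamsin, and Kerensa each take 88,000.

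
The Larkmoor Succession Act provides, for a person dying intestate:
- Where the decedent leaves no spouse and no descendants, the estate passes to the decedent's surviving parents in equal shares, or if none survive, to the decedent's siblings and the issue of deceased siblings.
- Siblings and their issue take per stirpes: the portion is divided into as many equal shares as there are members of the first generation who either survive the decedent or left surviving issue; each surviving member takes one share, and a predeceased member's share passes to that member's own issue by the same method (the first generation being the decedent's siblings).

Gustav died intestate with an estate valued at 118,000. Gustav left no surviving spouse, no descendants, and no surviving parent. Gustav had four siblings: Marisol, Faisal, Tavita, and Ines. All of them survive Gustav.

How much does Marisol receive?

Marisol receives 29,500.

The entire 118,000 passes to the siblings and their issue.
That amount (118,000) is divided into 4 shares of 29,500: Marisol, Faisal, Tavita, and Ines each take 29,500.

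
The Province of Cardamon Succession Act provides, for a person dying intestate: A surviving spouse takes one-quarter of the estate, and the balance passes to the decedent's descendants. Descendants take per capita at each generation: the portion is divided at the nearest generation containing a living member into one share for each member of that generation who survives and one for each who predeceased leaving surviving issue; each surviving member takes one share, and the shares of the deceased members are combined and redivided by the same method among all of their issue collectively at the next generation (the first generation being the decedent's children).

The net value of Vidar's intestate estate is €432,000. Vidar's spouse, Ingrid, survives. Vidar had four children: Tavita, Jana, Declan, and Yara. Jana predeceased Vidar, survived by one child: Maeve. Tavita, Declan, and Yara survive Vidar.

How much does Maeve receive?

Ingrid takes one-quarter of €432,000 = €108,000. The remaining €324,000 passes to the descendants.
The descendants' portion (€324,000) is divided at the children's generation into 4 shares of €81,000. Tavita, Declan, and Yara each take €81,000. The remaining share for the deceased Jana (€81,000) is carried to the next generation.
That pool (€81,000) passes entirely to Maeve, the sole taker at the grandchildren's generation.

Maeve receives €81,000.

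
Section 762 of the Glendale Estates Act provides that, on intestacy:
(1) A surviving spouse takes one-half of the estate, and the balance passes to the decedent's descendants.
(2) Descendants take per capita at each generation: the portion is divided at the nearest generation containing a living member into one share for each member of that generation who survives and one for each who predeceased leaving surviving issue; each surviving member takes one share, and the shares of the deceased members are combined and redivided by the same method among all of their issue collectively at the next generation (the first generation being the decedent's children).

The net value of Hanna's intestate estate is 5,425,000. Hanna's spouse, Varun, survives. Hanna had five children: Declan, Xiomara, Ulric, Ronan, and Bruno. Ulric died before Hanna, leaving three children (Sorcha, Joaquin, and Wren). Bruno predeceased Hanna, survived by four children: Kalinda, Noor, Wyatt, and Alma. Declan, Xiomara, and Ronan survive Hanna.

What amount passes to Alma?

Alma receives 155,000.

Varun takes one-half of 5,425,000 = 2,712,500. The remaining 2,712,500 passes to the descendants.
The descendants' portion (2,712,500) is divided at the children's generation into 5 shares of 542,500. Declan, Xiomara, and Ronan each take 542,500. The 2 shares of the deceased (Ulric and Bruno) are combined into a pool of 1,085,000.
That pool (1,085,000) is divided at the grandchildren's generation equally among Sorcha, Joaquin, Wren, Kalinda, Noor, Wyatt, and Alma: 155,000 each.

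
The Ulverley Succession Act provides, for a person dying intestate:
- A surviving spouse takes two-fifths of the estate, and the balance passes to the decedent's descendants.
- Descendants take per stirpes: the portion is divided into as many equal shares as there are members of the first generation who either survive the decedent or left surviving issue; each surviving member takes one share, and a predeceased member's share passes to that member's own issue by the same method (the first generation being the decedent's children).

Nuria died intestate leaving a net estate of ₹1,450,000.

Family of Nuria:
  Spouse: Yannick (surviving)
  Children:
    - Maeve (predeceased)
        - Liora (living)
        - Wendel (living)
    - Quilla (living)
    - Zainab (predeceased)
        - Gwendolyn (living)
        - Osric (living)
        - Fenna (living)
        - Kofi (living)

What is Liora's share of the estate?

Liora receives ₹145,000.

Yannick takes two-fifths of ₹1,450,000 = ₹580,000. The remaining ₹870,000 passes to the descendants.
The descendants' portion (₹870,000) is divided into 3 shares of ₹290,000: Quilla takes ₹290,000; Maeve's ₹290,000 share passes to Maeve's issue; Zainab's ₹290,000 share passes to Zainab's issue.
Maeve's share (₹290,000) is divided into 2 shares of ₹145,000: Liora and Wendel each take ₹145,000.
Zainab's share (₹290,000) is divided into 4 shares of ₹72,500: Gwendolyn, Osric, Fenna, and Kofi each take ₹72,500.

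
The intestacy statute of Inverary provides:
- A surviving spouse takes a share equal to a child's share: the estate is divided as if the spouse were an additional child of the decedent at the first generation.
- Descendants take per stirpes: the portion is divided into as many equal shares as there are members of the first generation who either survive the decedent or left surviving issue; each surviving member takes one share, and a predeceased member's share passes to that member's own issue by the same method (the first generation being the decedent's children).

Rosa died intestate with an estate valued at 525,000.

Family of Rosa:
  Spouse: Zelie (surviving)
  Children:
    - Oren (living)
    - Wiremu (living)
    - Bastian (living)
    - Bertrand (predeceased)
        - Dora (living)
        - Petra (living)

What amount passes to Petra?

The spouse counts as an additional share at the children's level, so there are 5 primary shares of 105,000. Zelie takes one such share (105,000).
The children's combined portion (420,000) is divided into 4 shares of 105,000: Oren, Wiremu, and Bastian each take 105,000; Bertrand's 105,000 share passes to Bertrand's issue.
Bertrand's share (105,000) is divided into 2 shares of 52,500: Dora and Petra each take 52,500.

Petra receives 52,500.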